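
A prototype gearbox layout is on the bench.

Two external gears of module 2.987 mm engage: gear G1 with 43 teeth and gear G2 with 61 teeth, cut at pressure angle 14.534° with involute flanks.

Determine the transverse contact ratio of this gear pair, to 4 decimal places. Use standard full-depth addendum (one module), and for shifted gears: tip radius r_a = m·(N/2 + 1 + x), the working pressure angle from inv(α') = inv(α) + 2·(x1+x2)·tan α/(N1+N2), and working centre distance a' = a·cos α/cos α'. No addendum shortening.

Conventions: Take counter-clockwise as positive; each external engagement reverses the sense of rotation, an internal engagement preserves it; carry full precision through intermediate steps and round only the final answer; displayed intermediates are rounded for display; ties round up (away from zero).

2.1315

single-mesh involute tooth geometry (43T engaging 61T at module 2.987)
base radii: r_b1 = 62.165373, r_b2 = 88.188087
tip radii: r_a1 = 67.207500, r_a2 = 94.090500
no profile shift: α' = α, a' = a
action lengths: √(r_a1²−r_b1²) = 25.540448, √(r_a2²−r_b2²) = 32.800663
base pitch p_b = π·m·cos α = 9.083641
CR = (25.540448 + 32.800663 − 155.324000·sin 14.53400°)/9.083641 = 2.131509
contact ratio ≈ 2.1315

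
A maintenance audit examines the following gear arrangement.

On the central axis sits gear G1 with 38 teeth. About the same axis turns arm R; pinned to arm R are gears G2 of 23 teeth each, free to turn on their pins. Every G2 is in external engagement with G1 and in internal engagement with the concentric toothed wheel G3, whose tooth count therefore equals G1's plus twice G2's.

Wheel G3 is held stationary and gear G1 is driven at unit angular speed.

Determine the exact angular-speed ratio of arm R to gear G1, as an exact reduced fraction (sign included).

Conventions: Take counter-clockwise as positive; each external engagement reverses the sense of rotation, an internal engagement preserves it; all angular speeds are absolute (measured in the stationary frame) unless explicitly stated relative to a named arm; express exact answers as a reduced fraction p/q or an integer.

19/61

class = planetary set [G3 = 38+2·23 = 84; Willis about the carrier]
ring teeth: 38 + 2·23 = 84
38(ω_sun−ω_arm) = −84(ω_ring−ω_arm),  ω_ring = 0, ω_sun = 1
38(1−ω_arm) = −84(0−ω_arm)  ⇒  122·ω_arm = 38  ⇒  ω_arm = 19/61
ω_out/ω_in = 19/61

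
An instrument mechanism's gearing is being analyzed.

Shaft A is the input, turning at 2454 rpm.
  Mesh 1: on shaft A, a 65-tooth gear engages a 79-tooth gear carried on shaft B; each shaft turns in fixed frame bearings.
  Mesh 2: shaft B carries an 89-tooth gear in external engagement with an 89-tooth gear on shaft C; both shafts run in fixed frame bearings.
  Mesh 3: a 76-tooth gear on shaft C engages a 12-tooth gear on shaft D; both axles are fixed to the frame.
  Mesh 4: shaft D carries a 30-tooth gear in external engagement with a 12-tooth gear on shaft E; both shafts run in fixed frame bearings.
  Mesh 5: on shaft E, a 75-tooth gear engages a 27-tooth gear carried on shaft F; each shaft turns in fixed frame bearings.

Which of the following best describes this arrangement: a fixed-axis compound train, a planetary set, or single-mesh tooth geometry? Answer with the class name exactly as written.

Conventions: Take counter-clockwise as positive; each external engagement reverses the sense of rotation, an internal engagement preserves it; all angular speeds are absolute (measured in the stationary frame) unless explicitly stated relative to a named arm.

fixed-axis compound train

recognized (6 fixed axles, 5 meshes): fixed-axis compound train
classification: fixed-axis compound train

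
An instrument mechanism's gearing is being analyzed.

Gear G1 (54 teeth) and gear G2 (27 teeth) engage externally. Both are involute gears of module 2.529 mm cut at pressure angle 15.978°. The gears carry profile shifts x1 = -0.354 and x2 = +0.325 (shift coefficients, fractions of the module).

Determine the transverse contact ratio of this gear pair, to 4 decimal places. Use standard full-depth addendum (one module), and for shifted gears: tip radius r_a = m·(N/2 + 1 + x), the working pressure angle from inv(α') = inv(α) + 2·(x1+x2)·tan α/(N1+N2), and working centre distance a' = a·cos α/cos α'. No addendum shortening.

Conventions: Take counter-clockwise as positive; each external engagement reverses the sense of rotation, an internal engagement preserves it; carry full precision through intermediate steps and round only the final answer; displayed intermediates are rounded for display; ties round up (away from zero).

class = single-mesh tooth geometry [involute pair 54T × 27T, m = 2.529]
base radii: r_b1 = 65.645054, r_b2 = 32.822527
tip radii: r_a1 = 69.916734, r_a2 = 37.492425
inv(α') = inv(15.978°) + 2·(-0.354+0.325)·tan α/(54+27) = 0.00725615  ⇒  α' = 15.83334°
a' = a·cos α / cos α' = 102.4245·cos 15.978°/cos 15.83334° = 102.350835
action lengths: √(r_a1²−r_b1²) = 24.064009, √(r_a2²−r_b2²) = 18.120807
base pitch p_b = π·m·cos α = 7.638149
CR = (24.064009 + 18.120807 − 102.350835·sin 15.83334°)/7.638149 = 1.866866
contact ratio ≈ 1.8669

1.8669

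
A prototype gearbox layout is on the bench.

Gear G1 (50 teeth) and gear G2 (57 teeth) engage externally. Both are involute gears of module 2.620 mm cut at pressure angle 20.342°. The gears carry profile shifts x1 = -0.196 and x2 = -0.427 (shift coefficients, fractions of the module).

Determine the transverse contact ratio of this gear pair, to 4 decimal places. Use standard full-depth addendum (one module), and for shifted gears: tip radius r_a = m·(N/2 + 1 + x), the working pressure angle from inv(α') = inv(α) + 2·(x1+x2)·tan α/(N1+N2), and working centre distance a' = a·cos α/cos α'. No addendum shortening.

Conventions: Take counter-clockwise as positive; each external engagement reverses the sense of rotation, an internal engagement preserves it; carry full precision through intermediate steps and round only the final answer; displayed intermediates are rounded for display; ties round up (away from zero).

1.9059

class = single-mesh tooth geometry [involute pair 50T × 57T, m = 2.620]
base radii: r_b1 = 61.415051, r_b2 = 70.013158
tip radii: r_a1 = 67.606480, r_a2 = 76.171260
inv(α') = inv(20.342°) + 2·(-0.196-0.427)·tan α/(50+57) = 0.01139265  ⇒  α' = 18.33634°
a' = a·cos α / cos α' = 140.1700·cos 20.342°/cos 18.33634° = 138.458274
action lengths: √(r_a1²−r_b1²) = 28.263539, √(r_a2²−r_b2²) = 30.003642
base pitch p_b = π·m·cos α = 7.717643
CR = (28.263539 + 30.003642 − 138.458274·sin 18.33634°)/7.717643 = 1.905886
contact ratio ≈ 1.9059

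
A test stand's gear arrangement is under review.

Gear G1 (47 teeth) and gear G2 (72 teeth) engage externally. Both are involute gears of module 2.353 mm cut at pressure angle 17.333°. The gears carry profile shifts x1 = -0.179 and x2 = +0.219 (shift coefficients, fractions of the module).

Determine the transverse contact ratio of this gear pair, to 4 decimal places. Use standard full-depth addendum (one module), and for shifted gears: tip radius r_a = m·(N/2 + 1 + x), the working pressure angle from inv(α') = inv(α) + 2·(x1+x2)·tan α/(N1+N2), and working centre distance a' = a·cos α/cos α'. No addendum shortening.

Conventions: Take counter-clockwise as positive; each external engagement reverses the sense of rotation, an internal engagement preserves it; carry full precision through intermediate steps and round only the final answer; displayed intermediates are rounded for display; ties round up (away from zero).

class = single-mesh tooth geometry [involute pair 47T × 72T, m = 2.353]
base radii: r_b1 = 52.784496, r_b2 = 80.861356
tip radii: r_a1 = 57.227313, r_a2 = 87.576307
inv(α') = inv(17.333°) + 2·(-0.179+0.219)·tan α/(47+72) = 0.00978916  ⇒  α' = 17.45549°
a' = a·cos α / cos α' = 140.0035·cos 17.333°/cos 17.45549° = 140.097298
action lengths: √(r_a1²−r_b1²) = 22.107969, √(r_a2²−r_b2²) = 33.631097
base pitch p_b = π·m·cos α = 7.056484
CR = (22.107969 + 33.631097 − 140.097298·sin 17.45549°)/7.056484 = 1.943574
contact ratio ≈ 1.9436

1.9436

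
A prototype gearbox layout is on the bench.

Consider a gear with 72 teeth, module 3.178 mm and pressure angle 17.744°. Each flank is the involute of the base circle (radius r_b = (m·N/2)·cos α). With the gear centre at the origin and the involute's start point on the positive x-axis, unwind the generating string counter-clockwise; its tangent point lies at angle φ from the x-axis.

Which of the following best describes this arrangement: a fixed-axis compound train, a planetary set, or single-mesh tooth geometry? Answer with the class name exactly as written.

single-mesh tooth geometry

recognized (one wheel, involute flank): single-mesh tooth geometry, m = 3.178, N = 72
classification: single-mesh tooth geometry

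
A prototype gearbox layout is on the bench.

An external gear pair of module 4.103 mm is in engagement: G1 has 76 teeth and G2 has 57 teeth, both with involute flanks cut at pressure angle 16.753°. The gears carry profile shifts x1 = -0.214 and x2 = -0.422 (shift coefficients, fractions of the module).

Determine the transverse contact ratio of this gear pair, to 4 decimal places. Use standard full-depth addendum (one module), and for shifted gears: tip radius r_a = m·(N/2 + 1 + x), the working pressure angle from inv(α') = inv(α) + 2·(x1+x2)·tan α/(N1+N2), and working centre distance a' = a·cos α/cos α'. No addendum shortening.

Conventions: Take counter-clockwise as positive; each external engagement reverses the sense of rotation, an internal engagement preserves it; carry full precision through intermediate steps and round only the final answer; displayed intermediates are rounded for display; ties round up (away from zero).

2.2584

recognized (one external pair, fixed centres): single-mesh tooth geometry, m = 4.103, N1 = 76, N2 = 57
base radii: r_b1 = 149.296428, r_b2 = 111.972321
tip radii: r_a1 = 159.138958, r_a2 = 119.307034
inv(α') = inv(16.753°) + 2·(-0.214-0.422)·tan α/(76+57) = 0.00574898  ⇒  α' = 14.67271°
a' = a·cos α / cos α' = 272.8495·cos 16.753°/cos 14.67271° = 270.076348
action lengths: √(r_a1²−r_b1²) = 55.097953, √(r_a2²−r_b2²) = 41.186984
base pitch p_b = π·m·cos α = 12.342857
CR = (55.097953 + 41.186984 − 270.076348·sin 14.67271°)/12.342857 = 2.258418
contact ratio ≈ 2.2584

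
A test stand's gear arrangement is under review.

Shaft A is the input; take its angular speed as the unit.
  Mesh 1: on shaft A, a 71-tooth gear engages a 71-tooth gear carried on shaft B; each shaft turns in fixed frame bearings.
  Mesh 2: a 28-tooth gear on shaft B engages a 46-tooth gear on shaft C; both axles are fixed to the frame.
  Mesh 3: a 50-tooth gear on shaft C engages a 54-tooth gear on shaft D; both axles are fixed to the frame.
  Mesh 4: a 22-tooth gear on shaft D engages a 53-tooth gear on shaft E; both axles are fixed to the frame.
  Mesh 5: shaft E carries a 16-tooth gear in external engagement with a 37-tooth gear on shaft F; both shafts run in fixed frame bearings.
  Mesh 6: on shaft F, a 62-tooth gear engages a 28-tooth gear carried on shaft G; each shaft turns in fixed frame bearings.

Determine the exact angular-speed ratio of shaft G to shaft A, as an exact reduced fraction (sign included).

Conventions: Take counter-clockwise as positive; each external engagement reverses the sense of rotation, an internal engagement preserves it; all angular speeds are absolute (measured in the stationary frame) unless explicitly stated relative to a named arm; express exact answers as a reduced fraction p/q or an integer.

272800/1217781

class = fixed-axis compound train [6 meshes; 6 ratios multiply, 6 sense flips]
mesh 1 [71T→71T]: running ratio 1, sense −
mesh 2 [28T→46T]: running ratio 14/23, sense +
mesh 3 [50T→54T]: running ratio 350/621, sense −
mesh 4 [22T→53T]: running ratio 7700/32913, sense +
mesh 5 [16T→37T]: running ratio 123200/1217781, sense −
mesh 6 [62T→28T]: running ratio 272800/1217781, sense +
ω_out/ω_in = 272800/1217781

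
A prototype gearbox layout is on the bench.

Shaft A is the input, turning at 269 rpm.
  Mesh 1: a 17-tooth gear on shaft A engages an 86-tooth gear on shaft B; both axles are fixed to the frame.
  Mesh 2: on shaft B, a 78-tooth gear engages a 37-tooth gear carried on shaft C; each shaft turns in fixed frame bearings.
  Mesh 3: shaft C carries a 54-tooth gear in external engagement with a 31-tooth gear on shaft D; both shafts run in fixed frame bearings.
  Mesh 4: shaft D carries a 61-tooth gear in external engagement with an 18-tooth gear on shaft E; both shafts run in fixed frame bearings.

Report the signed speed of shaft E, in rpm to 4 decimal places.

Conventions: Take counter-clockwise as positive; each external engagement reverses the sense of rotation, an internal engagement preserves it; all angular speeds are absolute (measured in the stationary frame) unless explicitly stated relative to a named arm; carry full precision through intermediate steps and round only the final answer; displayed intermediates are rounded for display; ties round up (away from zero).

topology: fixed-axis compound train — 4 meshes, A→E
mesh 1 [17T→86T]: ω = 269.0000×17/86 = 53.1744 rpm, sense flips to −
mesh 2 [78T→37T]: ω = 53.1744×78/37 = 112.0974 rpm, sense flips to +
mesh 3 [54T→31T]: ω = 112.0974×54/31 = 195.2665 rpm, sense flips to −
mesh 4 [61T→18T]: ω = 195.2665×61/18 = 661.7364 rpm, sense flips to +
signed output speed = +661.7364 rpm

+661.7364 rpm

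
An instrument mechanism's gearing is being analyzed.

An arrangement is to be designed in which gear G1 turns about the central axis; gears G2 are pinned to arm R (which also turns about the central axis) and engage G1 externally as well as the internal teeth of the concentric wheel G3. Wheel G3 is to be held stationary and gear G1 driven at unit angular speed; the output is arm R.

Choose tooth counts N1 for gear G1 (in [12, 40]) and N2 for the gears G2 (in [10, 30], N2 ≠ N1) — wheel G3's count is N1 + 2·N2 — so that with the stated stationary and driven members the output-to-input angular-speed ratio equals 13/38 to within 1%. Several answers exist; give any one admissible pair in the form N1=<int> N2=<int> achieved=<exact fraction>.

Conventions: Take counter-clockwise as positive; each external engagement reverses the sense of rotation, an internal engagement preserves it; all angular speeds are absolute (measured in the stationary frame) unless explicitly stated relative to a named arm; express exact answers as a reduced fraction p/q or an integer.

planetary set to be sized for 13/38 (Willis relation)
Willis with ω_ring = 0: ω_arm/ω_sun = N1/(N1+N3); set equal to 13/38  ⇒  N3/N1 = 1/(13/38) − 1 = 25/13
N3 = N1 + 2·N2  ⇒  N2/N1 = (N3/N1 − 1)/2 = (25/13 − 1)/2 = 6/13
smallest multiple with N1 ≥ 12 and N2 ≥ 10: k = 2  ⇒  N1 = 2·13 = 26, N2 = 2·6 = 12 (N1 ≤ 40, N2 ≤ 30, N2 ≠ N1 ✓), N3 = 26 + 2·12 = 50
check: N1/(N1+N3) with N1 = 26, N3 = 50 gives 13/38; |achieved − target| = 0 ≤ 13/3800 ✓

N1=26 N2=12 achieved=13/38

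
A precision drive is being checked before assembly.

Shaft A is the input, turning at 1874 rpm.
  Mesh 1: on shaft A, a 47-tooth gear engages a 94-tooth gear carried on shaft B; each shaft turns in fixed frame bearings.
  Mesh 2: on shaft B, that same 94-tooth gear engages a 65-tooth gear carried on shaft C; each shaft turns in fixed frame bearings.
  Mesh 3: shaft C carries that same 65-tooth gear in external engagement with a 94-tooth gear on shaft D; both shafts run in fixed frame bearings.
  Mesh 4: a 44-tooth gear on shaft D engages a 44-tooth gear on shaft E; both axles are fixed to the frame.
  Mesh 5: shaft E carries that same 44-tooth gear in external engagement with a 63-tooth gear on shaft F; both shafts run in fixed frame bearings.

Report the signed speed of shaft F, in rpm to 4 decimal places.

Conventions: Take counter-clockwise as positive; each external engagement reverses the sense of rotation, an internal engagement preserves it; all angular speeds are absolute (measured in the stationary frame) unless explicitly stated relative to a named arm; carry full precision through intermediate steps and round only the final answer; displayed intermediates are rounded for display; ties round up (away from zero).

-654.4127 rpm

recognized (6 fixed axles, 5 meshes): fixed-axis compound train
mesh 1 [47T→94T]: ω = 1874.0000×47/94 = 937.0000 rpm, sense flips to −
mesh 2 [94T→65T]: ω = 937.0000×94/65 = 1355.0462 rpm, sense flips to +
mesh 3 [65T→94T]: ω = 1355.0462×65/94 = 937.0000 rpm, sense flips to −
mesh 4 [44T→44T]: ω = 937.0000×44/44 = 937.0000 rpm, sense flips to +
mesh 5 [44T→63T]: ω = 937.0000×44/63 = 654.4127 rpm, sense flips to −
signed output speed = -654.4127 rpm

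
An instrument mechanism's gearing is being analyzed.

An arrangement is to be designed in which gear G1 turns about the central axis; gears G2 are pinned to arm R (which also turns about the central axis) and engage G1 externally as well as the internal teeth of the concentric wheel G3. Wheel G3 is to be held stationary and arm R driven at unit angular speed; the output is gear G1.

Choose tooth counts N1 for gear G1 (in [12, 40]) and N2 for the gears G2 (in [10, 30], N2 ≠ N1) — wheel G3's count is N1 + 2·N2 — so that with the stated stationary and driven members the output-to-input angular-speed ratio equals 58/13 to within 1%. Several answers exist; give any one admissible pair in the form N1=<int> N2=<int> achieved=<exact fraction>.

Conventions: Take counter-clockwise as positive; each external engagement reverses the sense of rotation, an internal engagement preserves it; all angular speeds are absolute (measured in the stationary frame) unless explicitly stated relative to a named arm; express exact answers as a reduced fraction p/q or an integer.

N1=13 N2=16 achieved=58/13

class = planetary set [ratio 58/13 wanted; Willis about the carrier]
Willis with ω_ring = 0: ω_sun/ω_arm = (N1+N3)/N1; set equal to 58/13  ⇒  N3/N1 = 58/13 − 1 = 45/13
N3 = N1 + 2·N2  ⇒  N2/N1 = (N3/N1 − 1)/2 = (45/13 − 1)/2 = 16/13
smallest multiple with N1 ≥ 12 and N2 ≥ 10: k = 1  ⇒  N1 = 1·13 = 13, N2 = 1·16 = 16 (N1 ≤ 40, N2 ≤ 30, N2 ≠ N1 ✓), N3 = 13 + 2·16 = 45
check: (N1+N3)/N1 with N1 = 13, N3 = 45 gives 58/13; |achieved − target| = 0 ≤ 29/650 ✓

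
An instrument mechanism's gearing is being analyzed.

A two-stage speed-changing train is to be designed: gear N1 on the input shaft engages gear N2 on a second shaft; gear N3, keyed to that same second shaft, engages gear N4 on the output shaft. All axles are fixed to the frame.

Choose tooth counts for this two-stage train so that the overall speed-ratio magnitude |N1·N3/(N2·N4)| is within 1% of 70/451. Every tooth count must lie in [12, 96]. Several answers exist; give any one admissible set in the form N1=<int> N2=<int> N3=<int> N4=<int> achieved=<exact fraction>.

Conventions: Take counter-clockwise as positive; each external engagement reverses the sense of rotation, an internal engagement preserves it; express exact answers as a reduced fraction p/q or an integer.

class = fixed-axis compound train [2-stage, 70/451 wanted]
target = 70/451 in lowest terms: an exact hit needs N1·N3 = k·70 and N2·N4 = k·451 for one integer k, every count in [12, 96]; additionally prefer no 1:1 stage (N1 ≠ N2, N3 ≠ N4)
k = 1…2: no 1:1-free in-range split of k·70 and k·451 into factor pairs; take k = 3
k = 3: N1·N3 = 210 = 14·15, N2·N4 = 1353 = 33·41
achieved = 14·15/(33·41) = 70/451; |achieved − target| = 0 ≤ 7/4510 ✓

N1=14 N2=33 N3=15 N4=41 achieved=70/451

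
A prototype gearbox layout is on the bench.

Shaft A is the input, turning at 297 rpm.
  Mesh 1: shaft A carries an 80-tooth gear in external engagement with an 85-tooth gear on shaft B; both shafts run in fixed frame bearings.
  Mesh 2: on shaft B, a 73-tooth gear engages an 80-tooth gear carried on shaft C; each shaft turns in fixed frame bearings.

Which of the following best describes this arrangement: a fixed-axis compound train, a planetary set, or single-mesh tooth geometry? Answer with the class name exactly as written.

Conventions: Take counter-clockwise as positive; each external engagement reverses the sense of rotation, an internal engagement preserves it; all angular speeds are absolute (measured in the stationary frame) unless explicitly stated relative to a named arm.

fixed-axis compound train

2-mesh fixed-axis compound train (all bearings frame-fixed)
classification: fixed-axis compound train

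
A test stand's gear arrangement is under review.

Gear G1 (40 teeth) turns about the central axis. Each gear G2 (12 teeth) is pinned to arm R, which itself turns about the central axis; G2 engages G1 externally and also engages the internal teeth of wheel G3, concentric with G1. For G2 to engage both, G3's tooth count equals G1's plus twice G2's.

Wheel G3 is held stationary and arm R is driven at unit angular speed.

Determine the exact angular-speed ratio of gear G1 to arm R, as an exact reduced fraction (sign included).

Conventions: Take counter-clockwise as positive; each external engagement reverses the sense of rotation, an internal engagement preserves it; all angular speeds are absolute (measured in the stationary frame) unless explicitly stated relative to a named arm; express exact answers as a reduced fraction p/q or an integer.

planetary set (40T centre, 12T on arm, 64T internal) — Willis relation
ring teeth: 40 + 2·12 = 64
40(ω_sun−ω_arm) = −64(ω_ring−ω_arm),  ω_ring = 0, ω_arm = 1
ω_sun = 1 − (64/40)(0−1) = 13/5
ω_out/ω_in = 13/5

13/5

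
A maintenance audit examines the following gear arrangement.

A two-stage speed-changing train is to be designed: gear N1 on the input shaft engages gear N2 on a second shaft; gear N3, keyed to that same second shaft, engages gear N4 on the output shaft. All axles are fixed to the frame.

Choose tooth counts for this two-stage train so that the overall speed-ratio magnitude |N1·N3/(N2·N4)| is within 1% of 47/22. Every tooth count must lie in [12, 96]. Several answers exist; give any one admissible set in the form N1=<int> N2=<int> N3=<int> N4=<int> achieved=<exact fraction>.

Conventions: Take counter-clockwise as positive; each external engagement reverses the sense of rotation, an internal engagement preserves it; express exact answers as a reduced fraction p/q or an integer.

N1=12 N2=22 N3=47 N4=12 achieved=47/22

design class (target 47/22): fixed-axis compound train
target = 47/22 in lowest terms: an exact hit needs N1·N3 = k·47 and N2·N4 = k·22 for one integer k, every count in [12, 96]; additionally prefer no 1:1 stage (N1 ≠ N2, N3 ≠ N4)
k = 1…11: no 1:1-free in-range split of k·47 and k·22 into factor pairs; take k = 12
k = 12: N1·N3 = 564 = 12·47, N2·N4 = 264 = 22·12
achieved = 12·47/(22·12) = 47/22; |achieved − target| = 0 ≤ 47/2200 ✓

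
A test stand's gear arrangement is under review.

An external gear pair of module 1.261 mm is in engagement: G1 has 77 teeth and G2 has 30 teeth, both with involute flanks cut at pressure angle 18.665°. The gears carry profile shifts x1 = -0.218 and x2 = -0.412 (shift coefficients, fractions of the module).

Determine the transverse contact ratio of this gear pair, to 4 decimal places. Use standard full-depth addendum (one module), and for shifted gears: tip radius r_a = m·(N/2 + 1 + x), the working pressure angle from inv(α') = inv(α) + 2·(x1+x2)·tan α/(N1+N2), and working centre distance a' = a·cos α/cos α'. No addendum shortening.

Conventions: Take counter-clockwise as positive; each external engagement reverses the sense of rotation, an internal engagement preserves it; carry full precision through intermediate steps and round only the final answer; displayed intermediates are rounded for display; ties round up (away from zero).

2.0447

topology: single-mesh involute geometry — m = 1.261, 77T/30T pair
base radii: r_b1 = 45.995138, r_b2 = 17.920184
tip radii: r_a1 = 49.534602, r_a2 = 19.656468
inv(α') = inv(18.665°) + 2·(-0.218-0.412)·tan α/(77+30) = 0.00805707  ⇒  α' = 16.38349°
a' = a·cos α / cos α' = 67.4635·cos 18.665°/cos 16.38349° = 66.620424
action lengths: √(r_a1²−r_b1²) = 18.388151, √(r_a2²−r_b2²) = 8.077361
base pitch p_b = π·m·cos α = 3.753194
CR = (18.388151 + 8.077361 − 66.620424·sin 16.38349°)/3.753194 = 2.044718
contact ratio ≈ 2.0447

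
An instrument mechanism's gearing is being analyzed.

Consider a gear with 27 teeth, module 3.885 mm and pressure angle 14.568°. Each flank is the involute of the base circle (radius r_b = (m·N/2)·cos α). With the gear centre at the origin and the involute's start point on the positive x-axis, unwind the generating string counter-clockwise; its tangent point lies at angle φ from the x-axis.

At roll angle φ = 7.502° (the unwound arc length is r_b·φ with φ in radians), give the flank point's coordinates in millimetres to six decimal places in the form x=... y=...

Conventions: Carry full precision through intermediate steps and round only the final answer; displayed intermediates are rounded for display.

x=51.194562 y=0.037917

single-mesh involute tooth geometry (27T wheel at module 3.885)
pitch radius r_p = m·N/2 = 3.885·27/2 = 52.447500
base radius r_b = r_p·cos α = 52.447500·cos 14.568° = 50.761302
roll angle φ = 7.502° = 0.13093460 rad
x = r_b·(cos φ + φ·sin φ) = 51.194562
y = r_b·(sin φ − φ·cos φ) = 0.037917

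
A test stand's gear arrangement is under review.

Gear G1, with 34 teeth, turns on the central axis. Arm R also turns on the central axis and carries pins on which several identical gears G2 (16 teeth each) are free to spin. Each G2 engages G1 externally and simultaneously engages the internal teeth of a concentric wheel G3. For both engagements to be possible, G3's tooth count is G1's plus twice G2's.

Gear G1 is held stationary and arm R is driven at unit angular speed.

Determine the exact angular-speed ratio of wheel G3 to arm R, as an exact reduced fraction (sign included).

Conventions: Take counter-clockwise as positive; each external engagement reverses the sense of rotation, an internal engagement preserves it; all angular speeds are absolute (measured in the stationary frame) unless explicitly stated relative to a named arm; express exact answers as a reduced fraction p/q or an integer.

planetary set (34T centre, 16T on arm, 66T internal) — Willis relation
ring teeth: 34 + 2·16 = 66
34(ω_sun−ω_arm) = −66(ω_ring−ω_arm),  ω_sun = 0, ω_arm = 1
ω_ring = 1 − (34/66)(0−1) = 50/33
ω_out/ω_in = 50/33

50/33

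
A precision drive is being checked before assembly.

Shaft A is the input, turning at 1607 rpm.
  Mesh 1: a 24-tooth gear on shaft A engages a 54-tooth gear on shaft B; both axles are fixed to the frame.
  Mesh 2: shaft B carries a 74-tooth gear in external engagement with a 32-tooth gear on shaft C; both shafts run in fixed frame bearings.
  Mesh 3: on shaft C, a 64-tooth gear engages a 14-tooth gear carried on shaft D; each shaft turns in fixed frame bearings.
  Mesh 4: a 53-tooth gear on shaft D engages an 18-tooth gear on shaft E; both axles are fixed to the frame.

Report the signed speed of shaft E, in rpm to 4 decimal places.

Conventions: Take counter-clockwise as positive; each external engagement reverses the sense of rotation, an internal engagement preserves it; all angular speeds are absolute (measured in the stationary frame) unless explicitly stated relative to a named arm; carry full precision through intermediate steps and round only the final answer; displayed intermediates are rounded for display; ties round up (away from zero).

+22231.5838 rpm

recognized (5 fixed axles, 4 meshes): fixed-axis compound train
mesh 1 [24T→54T]: ω = 1607.0000×24/54 = 714.2222 rpm, sense flips to −
mesh 2 [74T→32T]: ω = 714.2222×74/32 = 1651.6389 rpm, sense flips to +
mesh 3 [64T→14T]: ω = 1651.6389×64/14 = 7550.3492 rpm, sense flips to −
mesh 4 [53T→18T]: ω = 7550.3492×53/18 = 22231.5838 rpm, sense flips to +
signed output speed = +22231.5838 rpm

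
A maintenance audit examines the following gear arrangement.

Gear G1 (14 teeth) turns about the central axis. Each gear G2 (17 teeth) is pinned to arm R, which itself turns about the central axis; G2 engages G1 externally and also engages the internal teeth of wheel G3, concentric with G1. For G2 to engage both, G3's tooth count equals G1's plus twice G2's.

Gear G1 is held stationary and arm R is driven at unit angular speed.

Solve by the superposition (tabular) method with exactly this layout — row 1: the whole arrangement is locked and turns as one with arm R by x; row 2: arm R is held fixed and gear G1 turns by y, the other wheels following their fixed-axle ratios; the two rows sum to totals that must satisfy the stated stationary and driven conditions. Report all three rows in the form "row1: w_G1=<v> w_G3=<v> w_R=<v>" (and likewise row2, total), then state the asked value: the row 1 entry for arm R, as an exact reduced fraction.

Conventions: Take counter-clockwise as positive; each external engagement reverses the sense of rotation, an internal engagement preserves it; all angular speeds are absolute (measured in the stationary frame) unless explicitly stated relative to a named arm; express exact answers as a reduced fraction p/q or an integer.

row1: w_G1=1 w_G3=1 w_R=1
row2: w_G1=-1 w_G3=7/24 w_R=0
total: w_G1=0 w_G3=31/24 w_R=1
asked value: 1

class = planetary set [G3 = 14+2·17 = 48; Willis about the carrier]
superposition row 1 [locked train]: every member turns x
superposition row 2 [arm held]: sun y, ring −(14/48)·y, arm 0
boundary: total ω_sun = x + y = 0 and total ω_arm = x = 1  ⇒  y = -1, x = 1
row 2 ring = −(14/48)·(-1) = 7/24
totals (row 1 + row 2): sun 1 + (-1) = 0, ring 1 + 7/24 = 31/24, arm 1 + 0 = 1
asked cell (row1, arm) = 1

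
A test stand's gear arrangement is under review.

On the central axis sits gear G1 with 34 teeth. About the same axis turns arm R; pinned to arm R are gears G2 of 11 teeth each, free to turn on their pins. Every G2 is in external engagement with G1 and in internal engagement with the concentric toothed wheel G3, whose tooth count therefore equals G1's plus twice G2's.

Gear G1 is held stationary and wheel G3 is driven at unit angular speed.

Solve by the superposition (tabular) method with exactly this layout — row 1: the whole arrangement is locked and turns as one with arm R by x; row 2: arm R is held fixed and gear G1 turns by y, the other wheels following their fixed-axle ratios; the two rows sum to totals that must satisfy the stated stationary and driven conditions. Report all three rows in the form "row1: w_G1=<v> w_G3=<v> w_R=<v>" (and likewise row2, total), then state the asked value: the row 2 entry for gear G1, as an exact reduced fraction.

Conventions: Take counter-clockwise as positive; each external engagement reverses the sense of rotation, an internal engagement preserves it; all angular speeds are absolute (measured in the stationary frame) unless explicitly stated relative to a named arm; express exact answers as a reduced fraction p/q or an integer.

row1: w_G1=28/45 w_G3=28/45 w_R=28/45
row2: w_G1=-28/45 w_G3=17/45 w_R=0
total: w_G1=0 w_G3=1 w_R=28/45
asked value: -28/45

class = planetary set [G3 = 34+2·11 = 56; Willis about the carrier]
superposition row 1 [locked train]: every member turns x
row 2: sun turns y, ring = −(34/56)·y, arm 0
boundary: total ω_sun = x + y = 0 and total ω_ring = x − (34/56)·y = 1  ⇒  y = -28/45, x = 28/45
row 2 ring = −(34/56)·(-28/45) = 17/45
totals (row 1 + row 2): sun 28/45 + (-28/45) = 0, ring 28/45 + 17/45 = 1, arm 28/45 + 0 = 28/45
asked cell (row2, sun) = -28/45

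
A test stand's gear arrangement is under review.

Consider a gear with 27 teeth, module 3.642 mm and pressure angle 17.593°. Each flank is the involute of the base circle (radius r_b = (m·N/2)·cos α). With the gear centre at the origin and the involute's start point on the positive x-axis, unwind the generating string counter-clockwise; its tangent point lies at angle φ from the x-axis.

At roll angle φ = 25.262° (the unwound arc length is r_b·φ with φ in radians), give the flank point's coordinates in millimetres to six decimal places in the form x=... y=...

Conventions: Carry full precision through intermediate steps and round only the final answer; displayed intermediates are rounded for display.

class = single-mesh tooth geometry [base-circle involute, m = 3.642, 27T]
pitch radius r_p = m·N/2 = 3.642·27/2 = 49.167000
base radius r_b = r_p·cos α = 49.167000·cos 17.593° = 46.867342
roll angle φ = 25.262° = 0.44090508 rad
x = r_b·(cos φ + φ·sin φ) = 51.203772
y = r_b·(sin φ − φ·cos φ) = 1.313162

x=51.203772 y=1.313162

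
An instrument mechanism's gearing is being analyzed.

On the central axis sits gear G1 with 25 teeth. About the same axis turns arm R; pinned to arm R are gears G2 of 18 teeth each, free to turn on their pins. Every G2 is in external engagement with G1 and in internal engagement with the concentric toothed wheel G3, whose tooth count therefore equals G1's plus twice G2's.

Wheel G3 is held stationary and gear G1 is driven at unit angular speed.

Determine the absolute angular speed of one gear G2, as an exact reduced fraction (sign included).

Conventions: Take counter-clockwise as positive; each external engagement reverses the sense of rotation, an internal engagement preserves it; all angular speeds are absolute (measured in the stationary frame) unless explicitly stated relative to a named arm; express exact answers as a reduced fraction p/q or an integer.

-25/36

class = planetary set [G3 = 25+2·18 = 61; Willis about the carrier]
ring teeth: 25 + 2·18 = 61
25(ω_sun−ω_arm) = −61(ω_ring−ω_arm),  ω_ring = 0, ω_sun = 1
25(1−ω_arm) = −61(0−ω_arm)  ⇒  86·ω_arm = 25  ⇒  ω_arm = 25/86
sun–planet mesh: 25·(1−25/86) = −18·(ω_p−ω_arm)  ⇒  ω_p−ω_arm = -1525/1548
ω_p = 25/86 − 1525/1548 = -25/36
exact speed ratio = -25/36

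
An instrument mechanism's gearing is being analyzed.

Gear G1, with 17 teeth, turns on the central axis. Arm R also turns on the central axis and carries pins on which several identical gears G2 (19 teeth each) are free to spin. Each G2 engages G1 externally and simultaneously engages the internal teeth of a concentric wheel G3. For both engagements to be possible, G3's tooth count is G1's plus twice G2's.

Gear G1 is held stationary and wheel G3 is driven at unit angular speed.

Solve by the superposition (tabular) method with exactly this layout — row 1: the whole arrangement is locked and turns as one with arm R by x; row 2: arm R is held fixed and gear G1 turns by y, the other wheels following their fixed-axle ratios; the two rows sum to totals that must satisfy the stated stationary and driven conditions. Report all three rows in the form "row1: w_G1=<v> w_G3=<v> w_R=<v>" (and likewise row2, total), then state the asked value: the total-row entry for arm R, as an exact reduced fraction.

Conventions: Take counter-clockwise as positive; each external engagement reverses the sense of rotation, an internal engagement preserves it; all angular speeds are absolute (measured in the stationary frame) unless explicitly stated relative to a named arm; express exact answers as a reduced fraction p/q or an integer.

row1: w_G1=55/72 w_G3=55/72 w_R=55/72
row2: w_G1=-55/72 w_G3=17/72 w_R=0
total: w_G1=0 w_G3=1 w_R=55/72
asked value: 55/72

class = planetary set [G3 = 17+2·19 = 55; Willis about the carrier]
superposition row 1 [locked train]: every member turns x
row 2 (arm held, sun turns y): ω_ring = −(17/55)·y, ω_arm = 0
boundary: total ω_sun = x + y = 0 and total ω_ring = x − (17/55)·y = 1  ⇒  y = -55/72, x = 55/72
row 2 ring = −(17/55)·(-55/72) = 17/72
totals (row 1 + row 2): sun 55/72 + (-55/72) = 0, ring 55/72 + 17/72 = 1, arm 55/72 + 0 = 55/72
asked cell (total, arm) = 55/72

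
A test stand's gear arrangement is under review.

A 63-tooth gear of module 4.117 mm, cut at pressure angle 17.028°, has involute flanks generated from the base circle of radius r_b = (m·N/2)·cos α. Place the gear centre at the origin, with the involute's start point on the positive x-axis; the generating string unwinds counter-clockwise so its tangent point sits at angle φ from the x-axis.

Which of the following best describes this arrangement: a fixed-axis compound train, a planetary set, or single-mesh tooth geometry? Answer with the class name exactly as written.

single-mesh tooth geometry

recognized (one wheel, involute flank): single-mesh tooth geometry, m = 4.117, N = 63
classification: single-mesh tooth geometry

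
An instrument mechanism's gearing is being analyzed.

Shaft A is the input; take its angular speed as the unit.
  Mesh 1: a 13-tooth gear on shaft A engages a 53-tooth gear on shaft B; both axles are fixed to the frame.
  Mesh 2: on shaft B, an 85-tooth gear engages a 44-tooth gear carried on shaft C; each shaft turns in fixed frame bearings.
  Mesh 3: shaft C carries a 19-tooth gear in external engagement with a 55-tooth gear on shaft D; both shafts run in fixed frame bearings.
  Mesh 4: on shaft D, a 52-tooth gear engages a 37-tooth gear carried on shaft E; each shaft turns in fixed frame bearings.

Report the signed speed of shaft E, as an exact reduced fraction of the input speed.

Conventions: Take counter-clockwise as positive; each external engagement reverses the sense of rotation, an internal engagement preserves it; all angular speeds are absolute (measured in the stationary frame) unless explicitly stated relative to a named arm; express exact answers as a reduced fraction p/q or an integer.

4-mesh fixed-axis compound train (all bearings frame-fixed)
mesh 1 [13T→53T]: |ω|/ω_in = 1×13/53 = 13/53, sense flips to −
mesh 2 [85T→44T]: |ω|/ω_in = (13/53)×85/44 = 1105/2332, sense flips to +
mesh 3 [19T→55T]: |ω|/ω_in = (1105/2332)×19/55 = 4199/25652, sense flips to −
mesh 4 [52T→37T]: |ω|/ω_in = (4199/25652)×52/37 = 54587/237281, sense flips to +
signed output speed (× input speed) = 54587/237281

54587/237281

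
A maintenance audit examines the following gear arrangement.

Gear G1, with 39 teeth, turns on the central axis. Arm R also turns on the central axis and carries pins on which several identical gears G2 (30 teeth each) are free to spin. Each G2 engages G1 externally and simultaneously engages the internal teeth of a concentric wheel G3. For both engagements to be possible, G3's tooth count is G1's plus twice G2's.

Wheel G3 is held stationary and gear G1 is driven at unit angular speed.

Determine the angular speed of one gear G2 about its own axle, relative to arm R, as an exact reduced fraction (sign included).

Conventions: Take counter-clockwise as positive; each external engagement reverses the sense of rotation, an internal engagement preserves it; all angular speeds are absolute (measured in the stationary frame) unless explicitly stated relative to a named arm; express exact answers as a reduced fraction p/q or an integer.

-429/460

class = planetary set [G3 = 39+2·30 = 99; Willis about the carrier]
ring teeth: 39 + 2·30 = 99
39(ω_sun−ω_arm) = −99(ω_ring−ω_arm),  ω_ring = 0, ω_sun = 1
39(1−ω_arm) = −99(0−ω_arm)  ⇒  138·ω_arm = 39  ⇒  ω_arm = 13/46
sun–planet mesh: 39·(1−13/46) = −30·(ω_p−ω_arm)  ⇒  ω_p−ω_arm = -429/460
exact speed ratio = -429/460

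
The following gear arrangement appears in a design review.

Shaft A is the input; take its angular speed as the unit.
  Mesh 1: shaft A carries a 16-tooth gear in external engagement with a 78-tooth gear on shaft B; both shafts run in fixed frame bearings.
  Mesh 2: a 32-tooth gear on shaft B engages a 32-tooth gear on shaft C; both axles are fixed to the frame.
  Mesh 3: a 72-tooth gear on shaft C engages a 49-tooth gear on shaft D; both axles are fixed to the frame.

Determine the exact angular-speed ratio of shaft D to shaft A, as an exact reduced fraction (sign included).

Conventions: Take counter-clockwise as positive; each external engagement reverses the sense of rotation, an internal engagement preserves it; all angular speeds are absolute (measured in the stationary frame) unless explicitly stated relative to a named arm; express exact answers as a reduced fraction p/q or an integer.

-192/637

class = fixed-axis compound train [3 meshes; 3 ratios multiply, 3 sense flips]
mesh 1 [16T→78T]: running ratio 8/39, sense −
mesh 2 [32T→32T]: running ratio 8/39, sense +
mesh 3 [72T→49T]: running ratio 192/637, sense −
ω_out/ω_in = -192/637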